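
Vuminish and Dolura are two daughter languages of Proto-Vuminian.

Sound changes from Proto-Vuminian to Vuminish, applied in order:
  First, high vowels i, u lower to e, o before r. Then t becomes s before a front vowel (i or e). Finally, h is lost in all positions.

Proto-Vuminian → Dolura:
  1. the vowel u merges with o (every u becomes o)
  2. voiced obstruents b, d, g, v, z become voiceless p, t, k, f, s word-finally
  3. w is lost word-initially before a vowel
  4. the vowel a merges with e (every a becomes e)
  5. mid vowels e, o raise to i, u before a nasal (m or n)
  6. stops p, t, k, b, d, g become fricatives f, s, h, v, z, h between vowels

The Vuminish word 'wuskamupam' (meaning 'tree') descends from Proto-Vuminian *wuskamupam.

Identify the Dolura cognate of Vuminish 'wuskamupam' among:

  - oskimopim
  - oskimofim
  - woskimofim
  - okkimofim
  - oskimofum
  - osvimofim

oskimofim

Dolura: *wuskamupam > woskamopam > oskamopam > oskemopem > oskimopim > oskimofim  (by vowel merger, glide loss, vowel merger, pre-nasal raising, intervocalic lenition)
Among the options, 'oskimofim' alone shows every Dolura change applied in order.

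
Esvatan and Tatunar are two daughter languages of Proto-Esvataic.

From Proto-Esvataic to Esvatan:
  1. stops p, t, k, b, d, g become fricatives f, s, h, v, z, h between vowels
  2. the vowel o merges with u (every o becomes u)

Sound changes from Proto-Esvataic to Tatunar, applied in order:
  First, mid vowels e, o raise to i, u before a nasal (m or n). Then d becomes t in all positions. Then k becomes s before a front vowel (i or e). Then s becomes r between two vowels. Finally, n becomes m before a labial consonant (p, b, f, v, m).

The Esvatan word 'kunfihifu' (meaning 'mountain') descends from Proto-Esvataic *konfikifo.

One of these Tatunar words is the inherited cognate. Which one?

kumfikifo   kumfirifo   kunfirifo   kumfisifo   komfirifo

kumfirifo

Tatunar: *konfikifo
  konfikifo → kunfikifo   [pre-nasal raising]
  kunfikifo (rule 2 does not apply)
  kunfikifo → kunfisifo   [palatalisation]
  kunfisifo → kunfirifo   [rhotacism]
  kunfirifo → kumfirifo   [nasal place assimilation]
  giving Tatunar kumfirifo.
Only 'kumfirifo' matches the regular Tatunar development of *konfikifo.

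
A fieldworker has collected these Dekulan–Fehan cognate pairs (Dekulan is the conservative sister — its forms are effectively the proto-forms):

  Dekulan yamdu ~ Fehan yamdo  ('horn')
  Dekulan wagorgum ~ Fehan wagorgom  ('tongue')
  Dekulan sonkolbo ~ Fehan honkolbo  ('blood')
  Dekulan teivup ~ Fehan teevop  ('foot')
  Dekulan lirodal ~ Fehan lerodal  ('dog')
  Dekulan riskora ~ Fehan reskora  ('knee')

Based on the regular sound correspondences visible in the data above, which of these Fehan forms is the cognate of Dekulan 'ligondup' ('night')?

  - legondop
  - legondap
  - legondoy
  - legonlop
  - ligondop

legondop

riskora ~ reskora — Dekulan i corresponds to Fehan e after a consonant, before a consonant other than r, m, n, p, b, f, v.
teivup ~ teevop — Dekulan u corresponds to Fehan o after a consonant, before a labial obstruent.
Applying these to Dekulan 'ligondup':
  ligondup → legondup   (i→e after a consonant, before a consonant other than r, m, n, p, b, f, v)
  legondup → legondop   (u→o after a consonant, before a labial obstruent)
So the Fehan cognate is 'legondop'.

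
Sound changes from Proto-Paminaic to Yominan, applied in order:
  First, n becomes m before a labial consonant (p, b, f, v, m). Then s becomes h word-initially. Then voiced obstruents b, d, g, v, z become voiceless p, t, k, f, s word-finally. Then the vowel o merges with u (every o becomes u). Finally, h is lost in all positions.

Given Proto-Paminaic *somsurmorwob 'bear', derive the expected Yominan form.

umsurmurwup

Yominan: *somsurmorwob
  somsurmorwob (rule 1 does not apply)
  somsurmorwob → homsurmorwob   [debuccalisation]
  homsurmorwob → homsurmorwop   [final devoicing]
  homsurmorwop → humsurmurwup   [vowel merger]
  humsurmurwup → umsurmurwup   [h-loss]
  giving Yominan umsurmurwup.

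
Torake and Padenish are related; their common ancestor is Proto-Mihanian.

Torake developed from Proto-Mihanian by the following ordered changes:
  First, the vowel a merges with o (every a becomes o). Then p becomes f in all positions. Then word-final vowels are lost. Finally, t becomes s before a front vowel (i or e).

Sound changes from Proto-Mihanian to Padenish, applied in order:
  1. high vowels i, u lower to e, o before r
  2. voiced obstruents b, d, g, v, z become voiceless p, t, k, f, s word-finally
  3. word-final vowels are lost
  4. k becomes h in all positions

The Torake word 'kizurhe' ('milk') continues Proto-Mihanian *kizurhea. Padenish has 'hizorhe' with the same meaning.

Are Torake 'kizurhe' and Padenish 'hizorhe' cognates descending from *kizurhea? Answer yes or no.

Derive the expected Padenish reflex of *kizurhea:
Padenish: *kizurhea
  kizurhea → kizorhea   [pre-rhotic lowering]
  kizorhea (rule 2 does not apply)
  kizorhea → kizorhe   [apocope]
  kizorhe → hizorhe   [unconditioned shift]
  giving Padenish hizorhe.
Padenish 'hizorhe' matches the regular reflex exactly, so the pair is cognate.

yes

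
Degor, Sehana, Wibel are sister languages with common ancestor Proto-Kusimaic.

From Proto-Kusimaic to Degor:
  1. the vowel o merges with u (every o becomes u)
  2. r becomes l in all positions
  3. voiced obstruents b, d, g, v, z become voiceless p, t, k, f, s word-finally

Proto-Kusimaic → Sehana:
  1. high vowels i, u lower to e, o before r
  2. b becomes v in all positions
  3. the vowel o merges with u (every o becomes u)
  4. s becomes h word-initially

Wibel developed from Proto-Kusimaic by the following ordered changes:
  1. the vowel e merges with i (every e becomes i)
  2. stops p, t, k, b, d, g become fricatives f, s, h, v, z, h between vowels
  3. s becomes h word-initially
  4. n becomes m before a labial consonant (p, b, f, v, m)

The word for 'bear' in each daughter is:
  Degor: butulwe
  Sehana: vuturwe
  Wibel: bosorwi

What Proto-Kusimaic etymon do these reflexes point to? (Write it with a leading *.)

*botorwe

Position 4: Degor has u, Sehana has u, Wibel has o. Wibel preserves o here (none of its changes turn any other segment into o), so the proto-segment is *o.
Position 7: Degor has e, Sehana has e, Wibel has i. Degor preserves e here (none of its changes turn any other segment into e), so the proto-segment is *e.
Position 3: Degor has t, Sehana has t, Wibel has s. Sehana preserves t here (none of its changes turn any other segment into t), so the proto-segment is *t.
This points to *botorwe. Verify forward in each daughter:
Degor: start from *botorwe.
  rule 1 (vowel merger): botorwe → buturwe
  rule 2 (unconditioned shift): buturwe → butulwe
  rule 3: no change — butulwe
  ⇒ Degor butulwe
Sehana: start from *botorwe.
  rule 1: no change — botorwe
  rule 2 (unconditioned shift): botorwe → votorwe
  rule 3 (vowel merger): votorwe → vuturwe
  rule 4: no change — vuturwe
  ⇒ Sehana vuturwe
Wibel: start from *botorwe.
  rule 1 (vowel merger): botorwe → botorwi
  rule 2 (intervocalic lenition): botorwi → bosorwi
  rule 3: no change — bosorwi
  rule 4: no change — bosorwi
  ⇒ Wibel bosorwi
No other proto-form is consistent with every reflex, so the reconstruction is *botorwe.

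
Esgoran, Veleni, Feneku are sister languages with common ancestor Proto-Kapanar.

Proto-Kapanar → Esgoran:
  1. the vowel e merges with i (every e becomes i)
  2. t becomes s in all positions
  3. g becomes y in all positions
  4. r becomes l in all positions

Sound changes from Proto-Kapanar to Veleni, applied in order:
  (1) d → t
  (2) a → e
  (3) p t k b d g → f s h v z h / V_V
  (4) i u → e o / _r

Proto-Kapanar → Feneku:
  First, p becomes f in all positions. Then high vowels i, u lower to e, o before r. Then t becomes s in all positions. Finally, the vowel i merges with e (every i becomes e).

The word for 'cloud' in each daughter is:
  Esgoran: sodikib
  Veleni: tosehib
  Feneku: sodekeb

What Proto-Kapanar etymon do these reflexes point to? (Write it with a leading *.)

*todekib

Position 3: Esgoran has d, Veleni has s, Feneku has d. Esgoran preserves d here (none of its changes turn any other segment into d), so the proto-segment is *d.
Position 1: Esgoran has s, Veleni has t, Feneku has s. Taking the neighbouring segments as reconstructed: Esgoran s could go back to *t or *s; Veleni t could go back to *t or *d; Feneku s could go back to *t or *s — the one source consistent with every daughter is *t.
Position 5: Esgoran has k, Veleni has h, Feneku has k. Esgoran preserves k here (none of its changes turn any other segment into k), so the proto-segment is *k.
Continuing position by position gives *todekib; check it forward:
Esgoran: start from *todekib.
  rule 1 (vowel merger): todekib → todikib
  rule 2 (unconditioned shift): todikib → sodikib
  rule 3: no change — sodikib
  rule 4: no change — sodikib
  ⇒ Esgoran sodikib
Veleni: start from *todekib.
  rule 1 (unconditioned shift): todekib → totekib
  rule 2: no change — totekib
  rule 3 (intervocalic lenition): totekib → tosehib
  rule 4: no change — tosehib
  ⇒ Veleni tosehib
Feneku: start from *todekib.
  rule 1: no change — todekib
  rule 2: no change — todekib
  rule 3 (unconditioned shift): todekib → sodekib
  rule 4 (vowel merger): sodekib → sodekeb
  ⇒ Feneku sodekeb
*todekib is the unique common source.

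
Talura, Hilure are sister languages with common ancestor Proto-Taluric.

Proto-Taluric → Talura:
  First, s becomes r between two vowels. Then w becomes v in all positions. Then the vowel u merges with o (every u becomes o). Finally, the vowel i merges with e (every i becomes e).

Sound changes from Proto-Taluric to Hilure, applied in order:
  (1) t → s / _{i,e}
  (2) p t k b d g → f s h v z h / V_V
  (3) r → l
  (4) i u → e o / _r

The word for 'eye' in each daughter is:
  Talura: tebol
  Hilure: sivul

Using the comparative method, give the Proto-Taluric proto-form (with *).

Position 4: Talura has o, Hilure has u. Hilure preserves u here (none of its changes turn any other segment into u), so the proto-segment is *u.
Position 2: Talura has e, Hilure has i. Hilure preserves i here (none of its changes turn any other segment into i), so the proto-segment is *i.
Continuing position by position gives *tibul; check it forward:
Talura: *tibul
  tibul (rule 1 does not apply)
  tibul (rule 2 does not apply)
  tibul → tibol   [vowel merger]
  tibol → tebol   [vowel merger]
  giving Talura tebol.
Hilure: *tibul > sibul > sivul  (by palatalisation, intervocalic lenition)
No other proto-form is consistent with every reflex, so the reconstruction is *tibul.

*tibul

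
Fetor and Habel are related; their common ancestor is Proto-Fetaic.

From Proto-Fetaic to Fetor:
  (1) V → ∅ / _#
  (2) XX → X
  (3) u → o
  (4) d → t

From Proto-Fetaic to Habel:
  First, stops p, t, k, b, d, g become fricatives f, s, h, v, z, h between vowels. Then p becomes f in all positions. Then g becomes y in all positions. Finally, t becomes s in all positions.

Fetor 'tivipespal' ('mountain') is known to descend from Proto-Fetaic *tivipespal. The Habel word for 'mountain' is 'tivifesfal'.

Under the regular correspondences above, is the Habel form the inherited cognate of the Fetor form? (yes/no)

no

Derive the expected Habel reflex of *tivipespal:
Habel: *tivipespal > tivifespal > tivifesfal > sivifesfal  (by intervocalic lenition, unconditioned shift, unconditioned shift)
The regular Habel reflex would be 'sivifesfal', but the attested form is 'tivifesfal'. The correspondence is irregular, so they are not cognates (the Habel form has a different source).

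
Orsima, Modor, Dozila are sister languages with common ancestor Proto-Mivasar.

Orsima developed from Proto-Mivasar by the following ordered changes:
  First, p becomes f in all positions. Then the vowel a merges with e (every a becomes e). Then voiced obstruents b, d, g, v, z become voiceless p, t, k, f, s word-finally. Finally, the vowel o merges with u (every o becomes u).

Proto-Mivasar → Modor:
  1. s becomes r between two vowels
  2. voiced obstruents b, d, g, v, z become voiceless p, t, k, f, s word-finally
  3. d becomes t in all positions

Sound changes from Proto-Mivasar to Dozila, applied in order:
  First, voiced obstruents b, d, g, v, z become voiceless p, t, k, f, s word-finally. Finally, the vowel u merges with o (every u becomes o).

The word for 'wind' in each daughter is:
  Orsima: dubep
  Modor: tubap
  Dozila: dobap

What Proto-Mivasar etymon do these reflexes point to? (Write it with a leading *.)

*dubab

Position 2: Orsima has u, Modor has u, Dozila has o. Modor preserves u here (none of its changes turn any other segment into u), so the proto-segment is *u.
Position 1: Orsima has d, Modor has t, Dozila has d. Orsima preserves d here (none of its changes turn any other segment into d), so the proto-segment is *d.
This points to *dubab. Verify forward in each daughter:
Orsima: *dubab
  dubab (rule 1 does not apply)
  dubab → dubeb   [vowel merger]
  dubeb → dubep   [final devoicing]
  dubep (rule 4 does not apply)
  giving Orsima dubep.
Modor: *dubab
  dubab (rule 1 does not apply)
  dubab → dubap   [final devoicing]
  dubap → tubap   [unconditioned shift]
  giving Modor tubap.
Dozila: start from *dubab.
  rule 1 (final devoicing): dubab → dubap
  rule 2 (vowel merger): dubap → dobap
  ⇒ Dozila dobap
No other proto-form is consistent with every reflex, so the reconstruction is *dubab.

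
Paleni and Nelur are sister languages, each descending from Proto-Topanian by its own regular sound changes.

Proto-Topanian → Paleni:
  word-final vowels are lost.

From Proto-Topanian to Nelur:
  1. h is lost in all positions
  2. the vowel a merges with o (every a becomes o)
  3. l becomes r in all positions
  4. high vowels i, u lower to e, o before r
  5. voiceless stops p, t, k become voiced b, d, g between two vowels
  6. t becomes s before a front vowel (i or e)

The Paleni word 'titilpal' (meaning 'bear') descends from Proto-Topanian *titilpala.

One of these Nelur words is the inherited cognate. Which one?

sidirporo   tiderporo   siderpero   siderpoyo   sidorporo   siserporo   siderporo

siderporo

Nelur: *titilpala > titilpolo > titirporo > titerporo > tiderporo > siderporo  (by vowel merger, unconditioned shift, pre-rhotic lowering, intervocalic voicing, palatalisation)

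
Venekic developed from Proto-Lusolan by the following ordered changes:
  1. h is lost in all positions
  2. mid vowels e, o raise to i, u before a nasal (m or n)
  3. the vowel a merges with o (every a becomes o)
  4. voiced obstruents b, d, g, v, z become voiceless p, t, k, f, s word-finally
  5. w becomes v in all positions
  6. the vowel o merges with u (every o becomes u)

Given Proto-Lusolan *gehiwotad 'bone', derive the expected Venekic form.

geivutut

Venekic: *gehiwotad > geiwotad > geiwotod > geiwotot > geivotot > geivutut  (by h-loss, vowel merger, final devoicing, unconditioned shift, vowel merger)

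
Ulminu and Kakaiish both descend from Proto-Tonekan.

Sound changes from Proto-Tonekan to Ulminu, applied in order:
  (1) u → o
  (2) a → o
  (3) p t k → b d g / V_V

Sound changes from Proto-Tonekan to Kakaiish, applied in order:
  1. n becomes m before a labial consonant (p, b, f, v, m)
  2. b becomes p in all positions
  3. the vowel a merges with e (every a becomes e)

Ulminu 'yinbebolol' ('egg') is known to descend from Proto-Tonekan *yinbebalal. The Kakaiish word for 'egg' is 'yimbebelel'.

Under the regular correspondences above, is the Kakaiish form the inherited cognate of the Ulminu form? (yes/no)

no

Derive the expected Kakaiish reflex of *yinbebalal:
Kakaiish: start from *yinbebalal.
  rule 1 (nasal place assimilation): yinbebalal → yimbebalal
  rule 2 (unconditioned shift): yimbebalal → yimpepalal
  rule 3 (vowel merger): yimpepalal → yimpepelel
  ⇒ Kakaiish yimpepelel
The regular Kakaiish reflex would be 'yimpepelel', but the attested form is 'yimbebelel'. The correspondence is irregular, so they are not cognates (the Kakaiish form has a different source).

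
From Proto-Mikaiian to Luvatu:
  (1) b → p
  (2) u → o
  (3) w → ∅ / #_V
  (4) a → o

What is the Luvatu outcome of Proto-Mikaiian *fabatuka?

Luvatu: *fabatuka
  fabatuka → fapatuka   [unconditioned shift]
  fapatuka → fapatoka   [vowel merger]
  fapatoka (rule 3 does not apply)
  fapatoka → fopotoko   [vowel merger]
  giving Luvatu fopotoko.

fopotoko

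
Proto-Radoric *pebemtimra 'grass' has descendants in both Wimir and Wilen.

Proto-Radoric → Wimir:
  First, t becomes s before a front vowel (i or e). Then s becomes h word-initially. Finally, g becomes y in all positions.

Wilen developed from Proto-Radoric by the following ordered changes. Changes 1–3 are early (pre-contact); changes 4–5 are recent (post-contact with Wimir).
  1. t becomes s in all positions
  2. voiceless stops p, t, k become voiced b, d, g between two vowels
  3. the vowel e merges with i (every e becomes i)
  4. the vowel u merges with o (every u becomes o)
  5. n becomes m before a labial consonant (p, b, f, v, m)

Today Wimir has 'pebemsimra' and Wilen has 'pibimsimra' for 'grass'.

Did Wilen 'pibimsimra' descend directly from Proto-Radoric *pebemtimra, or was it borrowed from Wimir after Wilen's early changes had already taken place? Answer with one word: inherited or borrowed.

If inherited, *pebemtimra would pass through all of Wilen's changes:
Wilen: start from *pebemtimra.
  rule 1 (unconditioned shift): pebemtimra → pebemsimra
  rule 2: no change — pebemsimra
  rule 3 (vowel merger): pebemsimra → pibimsimra
  rule 4: no change — pibimsimra
  rule 5: no change — pibimsimra
  ⇒ Wilen pibimsimra
If borrowed from Wimir 'pebemsimra' after the early changes, it would undergo only the recent ones:
  rule 4 (vowel merger): no change (pebemsimra)
  rule 5 (nasal place assimilation): no change (pebemsimra)
  ⇒ as a loan: pebemsimra
Wilen 'pibimsimra' matches the inherited outcome exactly, so it is an inherited cognate, not a loan.

inherited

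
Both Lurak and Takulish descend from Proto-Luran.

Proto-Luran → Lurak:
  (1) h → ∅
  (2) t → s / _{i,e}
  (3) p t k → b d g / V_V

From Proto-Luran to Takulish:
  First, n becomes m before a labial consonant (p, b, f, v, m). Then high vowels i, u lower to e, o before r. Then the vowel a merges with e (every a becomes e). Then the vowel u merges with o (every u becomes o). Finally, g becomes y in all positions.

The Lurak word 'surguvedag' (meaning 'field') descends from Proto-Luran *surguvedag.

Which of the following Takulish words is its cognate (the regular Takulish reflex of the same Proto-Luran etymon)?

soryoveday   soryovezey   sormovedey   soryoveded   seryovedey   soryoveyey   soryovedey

Takulish: *surguvedag > sorguvedag > sorguvedeg > sorgovedeg > soryovedey  (by pre-rhotic lowering, vowel merger, vowel merger, unconditioned shift)
Only 'soryovedey' matches the regular Takulish development of *surguvedag.

soryovedey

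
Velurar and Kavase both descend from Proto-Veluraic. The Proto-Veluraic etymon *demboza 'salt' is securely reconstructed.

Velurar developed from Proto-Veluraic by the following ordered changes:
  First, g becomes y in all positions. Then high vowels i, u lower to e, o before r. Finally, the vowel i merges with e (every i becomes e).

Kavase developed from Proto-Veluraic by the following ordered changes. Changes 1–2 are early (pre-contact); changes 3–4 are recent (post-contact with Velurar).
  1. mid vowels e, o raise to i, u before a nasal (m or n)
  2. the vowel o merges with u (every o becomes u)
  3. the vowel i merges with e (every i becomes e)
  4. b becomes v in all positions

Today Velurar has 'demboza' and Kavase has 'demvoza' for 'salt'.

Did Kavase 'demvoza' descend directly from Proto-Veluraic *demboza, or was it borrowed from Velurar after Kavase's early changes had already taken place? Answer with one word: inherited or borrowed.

If inherited, *demboza would pass through all of Kavase's changes:
Kavase: *demboza
  demboza → dimboza   [pre-nasal raising]
  dimboza → dimbuza   [vowel merger]
  dimbuza → dembuza   [vowel merger]
  dembuza → demvuza   [unconditioned shift]
  giving Kavase demvuza.
If borrowed from Velurar 'demboza' after the early changes, it would undergo only the recent ones:
  rule 3 (vowel merger): no change (demboza)
  rule 4 (unconditioned shift): demboza → demvoza
  ⇒ as a loan: demvoza
Kavase 'demvoza' matches the loan outcome 'demvoza', not the inherited 'demvuza' — it skipped the early Kavase changes, so it was borrowed from Velurar.

borrowed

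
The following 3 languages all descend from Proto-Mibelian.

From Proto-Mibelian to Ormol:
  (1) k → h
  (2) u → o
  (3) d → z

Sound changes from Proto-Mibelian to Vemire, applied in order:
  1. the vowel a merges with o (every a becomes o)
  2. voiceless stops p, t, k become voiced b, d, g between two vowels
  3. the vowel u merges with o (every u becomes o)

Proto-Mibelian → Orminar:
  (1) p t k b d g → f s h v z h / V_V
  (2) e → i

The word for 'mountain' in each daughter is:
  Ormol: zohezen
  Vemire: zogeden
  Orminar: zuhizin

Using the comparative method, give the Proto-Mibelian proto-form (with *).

Position 6: Ormol has e, Vemire has e, Orminar has i. Ormol preserves e here (none of its changes turn any other segment into e), so the proto-segment is *e.
Position 4: Ormol has e, Vemire has e, Orminar has i. Ormol preserves e here (none of its changes turn any other segment into e), so the proto-segment is *e.
Position 3: Ormol has h, Vemire has g, Orminar has h. Taking the neighbouring segments as reconstructed: Ormol h could go back to *k or *h; Vemire g could go back to *k or *g; Orminar h could go back to *k or *g or *h — the one source consistent with every daughter is *k.
Continuing position by position gives *zukeden; check it forward:
Ormol: *zukeden > zuheden > zoheden > zohezen  (by unconditioned shift, vowel merger, unconditioned shift)
Vemire: start from *zukeden.
  rule 1: no change — zukeden
  rule 2 (intervocalic voicing): zukeden → zugeden
  rule 3 (vowel merger): zugeden → zogeden
  ⇒ Vemire zogeden
Orminar: *zukeden > zuhezen > zuhizin  (by intervocalic lenition, vowel merger)
Only *zukeden yields all of Ormol zohezen, Vemire zogeden, Orminar zuhizin.

*zukeden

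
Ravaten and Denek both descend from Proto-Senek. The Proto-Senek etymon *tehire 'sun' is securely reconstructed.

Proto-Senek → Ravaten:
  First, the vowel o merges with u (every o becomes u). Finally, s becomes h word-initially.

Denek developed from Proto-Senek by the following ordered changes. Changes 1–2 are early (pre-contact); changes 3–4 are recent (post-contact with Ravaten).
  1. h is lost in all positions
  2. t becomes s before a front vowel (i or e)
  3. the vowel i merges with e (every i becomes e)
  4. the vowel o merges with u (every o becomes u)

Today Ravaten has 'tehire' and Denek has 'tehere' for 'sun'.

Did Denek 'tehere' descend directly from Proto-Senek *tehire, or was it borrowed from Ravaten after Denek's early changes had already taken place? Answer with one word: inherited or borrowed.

borrowed

If inherited, *tehire would pass through all of Denek's changes:
Denek: *tehire > teire > seire > seere  (by h-loss, palatalisation, vowel merger)
If borrowed from Ravaten 'tehire' after the early changes, it would undergo only the recent ones:
  rule 3 (vowel merger): tehire → tehere
  rule 4 (vowel merger): no change (tehere)
  ⇒ as a loan: tehere
Denek 'tehere' matches the loan outcome 'tehere', not the inherited 'seere' — it skipped the early Denek changes, so it was borrowed from Ravaten.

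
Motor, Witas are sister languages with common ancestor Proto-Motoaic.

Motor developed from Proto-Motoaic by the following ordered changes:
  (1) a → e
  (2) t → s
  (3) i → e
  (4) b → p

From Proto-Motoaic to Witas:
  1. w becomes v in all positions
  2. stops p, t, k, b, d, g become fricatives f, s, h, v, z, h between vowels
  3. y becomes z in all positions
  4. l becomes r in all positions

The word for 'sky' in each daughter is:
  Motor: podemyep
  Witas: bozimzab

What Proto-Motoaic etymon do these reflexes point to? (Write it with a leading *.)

Position 4: Motor has e, Witas has i. Witas preserves i here (none of its changes turn any other segment into i), so the proto-segment is *i.
Position 7: Motor has e, Witas has a. Witas preserves a here (none of its changes turn any other segment into a), so the proto-segment is *a.
Continuing position by position gives *bodimyab; check it forward:
Motor: start from *bodimyab.
  rule 1 (vowel merger): bodimyab → bodimyeb
  rule 2: no change — bodimyeb
  rule 3 (vowel merger): bodimyeb → bodemyeb
  rule 4 (unconditioned shift): bodemyeb → podemyep
  ⇒ Motor podemyep
Witas: *bodimyab > bozimyab > bozimzab  (by intervocalic lenition, unconditioned shift)
Only *bodimyab yields all of Motor podemyep, Witas bozimzab.

*bodimyab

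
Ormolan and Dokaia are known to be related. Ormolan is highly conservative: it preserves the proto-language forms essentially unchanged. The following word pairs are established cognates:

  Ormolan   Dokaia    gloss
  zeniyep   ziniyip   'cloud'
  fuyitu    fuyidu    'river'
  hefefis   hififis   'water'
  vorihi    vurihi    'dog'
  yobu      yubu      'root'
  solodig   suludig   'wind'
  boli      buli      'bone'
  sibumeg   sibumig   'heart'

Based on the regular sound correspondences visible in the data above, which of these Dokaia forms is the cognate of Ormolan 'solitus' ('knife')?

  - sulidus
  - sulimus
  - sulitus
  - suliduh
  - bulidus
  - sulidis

sulidus

solodig ~ suludig, boli ~ buli — Ormolan o corresponds to Dokaia u after a consonant, before a consonant other than r, m, n, p, b, f, v.
fuyitu ~ fuyidu — Ormolan t corresponds to Dokaia d between vowels (before a back vowel).
Applying these to Ormolan 'solitus':
  solitus → sulitus   (o→u after a consonant, before a consonant other than r, m, n, p, b, f, v)
  sulitus → sulidus   (t→d between vowels (before a back vowel))
So the Dokaia cognate is 'sulidus'.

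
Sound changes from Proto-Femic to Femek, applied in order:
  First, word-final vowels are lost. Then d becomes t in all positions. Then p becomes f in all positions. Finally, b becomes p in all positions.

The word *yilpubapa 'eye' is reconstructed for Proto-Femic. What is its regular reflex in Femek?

Femek: *yilpubapa > yilpubap > yilfubaf > yilfupaf  (by apocope, unconditioned shift, unconditioned shift)

yilfupaf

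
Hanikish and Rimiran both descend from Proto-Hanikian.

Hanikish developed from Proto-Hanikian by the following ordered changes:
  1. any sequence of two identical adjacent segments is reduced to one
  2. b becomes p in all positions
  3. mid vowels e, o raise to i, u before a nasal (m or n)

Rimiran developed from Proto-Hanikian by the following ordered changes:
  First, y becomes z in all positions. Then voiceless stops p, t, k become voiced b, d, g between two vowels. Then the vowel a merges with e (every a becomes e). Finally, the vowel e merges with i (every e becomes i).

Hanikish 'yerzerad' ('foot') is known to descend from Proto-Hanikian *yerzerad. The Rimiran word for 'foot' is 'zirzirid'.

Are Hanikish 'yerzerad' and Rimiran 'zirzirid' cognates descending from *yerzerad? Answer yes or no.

yes

Derive the expected Rimiran reflex of *yerzerad:
Rimiran: *yerzerad > zerzerad > zerzered > zirzirid  (by unconditioned shift, vowel merger, vowel merger)
Rimiran 'zirzirid' matches the regular reflex exactly, so the pair is cognate.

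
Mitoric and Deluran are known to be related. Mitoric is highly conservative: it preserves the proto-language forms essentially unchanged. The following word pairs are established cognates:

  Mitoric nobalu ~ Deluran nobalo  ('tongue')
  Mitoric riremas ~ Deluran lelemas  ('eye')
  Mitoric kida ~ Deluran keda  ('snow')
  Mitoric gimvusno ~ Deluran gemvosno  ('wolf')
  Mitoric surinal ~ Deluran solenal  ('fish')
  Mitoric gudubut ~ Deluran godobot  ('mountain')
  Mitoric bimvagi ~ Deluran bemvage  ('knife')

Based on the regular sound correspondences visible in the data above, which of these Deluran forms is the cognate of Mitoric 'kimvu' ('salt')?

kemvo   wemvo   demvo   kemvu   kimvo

kemvo

gimvusno ~ gemvosno, bimvagi ~ bemvage — Mitoric i corresponds to Deluran e after a consonant, before a nasal.
nobalu ~ nobalo — Mitoric u corresponds to Deluran o word-finally.
Applying these to Mitoric 'kimvu':
  kimvu → kemvu   (i→e after a consonant, before a nasal)
  kemvu → kemvo   (u→o word-finally)
So the Deluran cognate is 'kemvo'.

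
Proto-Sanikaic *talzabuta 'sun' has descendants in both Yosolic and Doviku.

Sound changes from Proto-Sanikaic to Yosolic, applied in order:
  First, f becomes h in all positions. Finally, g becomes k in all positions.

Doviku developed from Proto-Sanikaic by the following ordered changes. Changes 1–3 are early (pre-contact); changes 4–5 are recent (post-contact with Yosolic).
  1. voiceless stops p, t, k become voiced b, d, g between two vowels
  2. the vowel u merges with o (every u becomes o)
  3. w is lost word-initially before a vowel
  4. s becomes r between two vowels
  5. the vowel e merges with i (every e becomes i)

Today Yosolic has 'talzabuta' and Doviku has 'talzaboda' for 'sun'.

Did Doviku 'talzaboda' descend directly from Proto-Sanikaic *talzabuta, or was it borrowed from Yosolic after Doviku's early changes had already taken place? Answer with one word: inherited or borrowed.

inherited

If inherited, *talzabuta would pass through all of Doviku's changes:
Doviku: start from *talzabuta.
  rule 1 (intervocalic voicing): talzabuta → talzabuda
  rule 2 (vowel merger): talzabuda → talzaboda
  rule 3: no change — talzaboda
  rule 4: no change — talzaboda
  rule 5: no change — talzaboda
  ⇒ Doviku talzaboda
If borrowed from Yosolic 'talzabuta' after the early changes, it would undergo only the recent ones:
  rule 4 (rhotacism): no change (talzabuta)
  rule 5 (vowel merger): no change (talzabuta)
  ⇒ as a loan: talzabuta
Doviku 'talzaboda' matches the inherited outcome exactly, so it is an inherited cognate, not a loan.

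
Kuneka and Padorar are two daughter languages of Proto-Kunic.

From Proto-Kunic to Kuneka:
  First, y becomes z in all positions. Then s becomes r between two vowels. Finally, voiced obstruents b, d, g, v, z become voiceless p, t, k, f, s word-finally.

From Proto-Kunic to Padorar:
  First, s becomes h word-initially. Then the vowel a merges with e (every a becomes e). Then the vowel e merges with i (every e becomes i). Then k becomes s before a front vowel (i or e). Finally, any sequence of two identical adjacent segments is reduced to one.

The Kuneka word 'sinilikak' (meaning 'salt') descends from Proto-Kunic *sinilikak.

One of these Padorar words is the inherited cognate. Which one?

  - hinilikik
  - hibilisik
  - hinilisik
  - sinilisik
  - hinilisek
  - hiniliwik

hinilisik

Padorar: *sinilikak
  sinilikak → hinilikak   [debuccalisation]
  hinilikak → hinilikek   [vowel merger]
  hinilikek → hinilikik   [vowel merger]
  hinilikik → hinilisik   [palatalisation]
  hinilisik (rule 5 does not apply)
  giving Padorar hinilisik.
Only 'hinilisik' matches the regular Padorar development of *sinilikak.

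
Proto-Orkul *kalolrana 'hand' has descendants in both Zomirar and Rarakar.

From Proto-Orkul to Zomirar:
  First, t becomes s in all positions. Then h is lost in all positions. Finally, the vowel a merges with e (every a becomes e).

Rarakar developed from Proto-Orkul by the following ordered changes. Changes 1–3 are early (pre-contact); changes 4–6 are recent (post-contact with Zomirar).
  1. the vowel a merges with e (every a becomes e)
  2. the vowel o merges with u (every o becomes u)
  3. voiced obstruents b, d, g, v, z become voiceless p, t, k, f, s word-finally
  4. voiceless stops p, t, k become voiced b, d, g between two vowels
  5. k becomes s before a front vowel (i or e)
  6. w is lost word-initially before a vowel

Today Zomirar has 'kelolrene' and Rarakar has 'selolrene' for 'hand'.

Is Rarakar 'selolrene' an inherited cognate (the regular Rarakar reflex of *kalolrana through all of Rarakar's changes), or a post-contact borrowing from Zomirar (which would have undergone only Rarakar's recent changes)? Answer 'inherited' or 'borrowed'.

If inherited, *kalolrana would pass through all of Rarakar's changes:
Rarakar: start from *kalolrana.
  rule 1 (vowel merger): kalolrana → kelolrene
  rule 2 (vowel merger): kelolrene → kelulrene
  rule 3: no change — kelulrene
  rule 4: no change — kelulrene
  rule 5 (palatalisation): kelulrene → selulrene
  rule 6: no change — selulrene
  ⇒ Rarakar selulrene
If borrowed from Zomirar 'kelolrene' after the early changes, it would undergo only the recent ones:
  rule 4 (intervocalic voicing): no change (kelolrene)
  rule 5 (palatalisation): kelolrene → selolrene
  rule 6 (glide loss): no change (selolrene)
  ⇒ as a loan: selolrene
Rarakar 'selolrene' matches the loan outcome 'selolrene', not the inherited 'selulrene' — it skipped the early Rarakar changes, so it was borrowed from Zomirar.

borrowed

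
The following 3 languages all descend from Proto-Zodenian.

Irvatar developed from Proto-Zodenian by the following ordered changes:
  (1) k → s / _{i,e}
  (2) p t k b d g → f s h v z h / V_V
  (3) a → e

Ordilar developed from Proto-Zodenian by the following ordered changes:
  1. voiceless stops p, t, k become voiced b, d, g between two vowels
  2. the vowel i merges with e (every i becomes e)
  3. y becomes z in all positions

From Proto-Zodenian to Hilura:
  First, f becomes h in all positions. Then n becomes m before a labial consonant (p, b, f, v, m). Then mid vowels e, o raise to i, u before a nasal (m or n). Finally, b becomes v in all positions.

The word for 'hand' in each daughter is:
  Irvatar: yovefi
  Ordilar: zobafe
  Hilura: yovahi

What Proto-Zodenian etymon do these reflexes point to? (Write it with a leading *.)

*yobafi

Position 3: Irvatar has v, Ordilar has b, Hilura has v. Taking the neighbouring segments as reconstructed: Irvatar v could go back to *b or *v; Ordilar b could go back to *p or *b; Hilura v could go back to *b or *v — the one source consistent with every daughter is *b.
Position 1: Irvatar has y, Ordilar has z, Hilura has y. Irvatar preserves y here (none of its changes turn any other segment into y), so the proto-segment is *y.
Verify the candidate proto-form against each daughter:
Irvatar: *yobafi > yovafi > yovefi  (by intervocalic lenition, vowel merger)
Ordilar: *yobafi
  yobafi (rule 1 does not apply)
  yobafi → yobafe   [vowel merger]
  yobafe → zobafe   [unconditioned shift]
  giving Ordilar zobafe.
Hilura: *yobafi > yobahi > yovahi  (by unconditioned shift, unconditioned shift)
No other proto-form is consistent with every reflex, so the reconstruction is *yobafi.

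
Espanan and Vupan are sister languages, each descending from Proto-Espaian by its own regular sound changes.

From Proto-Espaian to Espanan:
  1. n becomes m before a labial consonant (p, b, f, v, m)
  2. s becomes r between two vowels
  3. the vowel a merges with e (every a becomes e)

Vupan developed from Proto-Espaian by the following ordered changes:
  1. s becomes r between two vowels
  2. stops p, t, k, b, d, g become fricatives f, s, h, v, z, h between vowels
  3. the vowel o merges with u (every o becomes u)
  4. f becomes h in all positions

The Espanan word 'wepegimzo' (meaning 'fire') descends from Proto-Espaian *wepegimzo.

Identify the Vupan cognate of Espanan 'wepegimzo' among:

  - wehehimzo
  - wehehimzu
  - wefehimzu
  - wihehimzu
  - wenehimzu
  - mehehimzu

Vupan: *wepegimzo
  wepegimzo (rule 1 does not apply)
  wepegimzo → wefehimzo   [intervocalic lenition]
  wefehimzo → wefehimzu   [vowel merger]
  wefehimzu → wehehimzu   [unconditioned shift]
  giving Vupan wehehimzu.
Only 'wehehimzu' matches the regular Vupan development of *wepegimzo.

wehehimzu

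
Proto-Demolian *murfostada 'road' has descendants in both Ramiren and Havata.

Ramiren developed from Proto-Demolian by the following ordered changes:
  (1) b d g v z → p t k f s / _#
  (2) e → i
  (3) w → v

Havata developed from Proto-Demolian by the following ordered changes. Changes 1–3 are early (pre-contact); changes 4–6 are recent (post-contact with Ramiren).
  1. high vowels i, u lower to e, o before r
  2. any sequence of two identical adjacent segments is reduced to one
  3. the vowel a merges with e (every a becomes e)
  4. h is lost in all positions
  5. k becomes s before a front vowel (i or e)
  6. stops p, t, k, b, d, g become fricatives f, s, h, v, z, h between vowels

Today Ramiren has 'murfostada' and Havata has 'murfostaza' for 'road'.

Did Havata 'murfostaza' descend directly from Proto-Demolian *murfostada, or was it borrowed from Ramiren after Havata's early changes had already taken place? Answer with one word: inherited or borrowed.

If inherited, *murfostada would pass through all of Havata's changes:
Havata: *murfostada
  murfostada → morfostada   [pre-rhotic lowering]
  morfostada (rule 2 does not apply)
  morfostada → morfostede   [vowel merger]
  morfostede (rule 4 does not apply)
  morfostede (rule 5 does not apply)
  morfostede → morfosteze   [intervocalic lenition]
  giving Havata morfosteze.
If borrowed from Ramiren 'murfostada' after the early changes, it would undergo only the recent ones:
  rule 4 (h-loss): no change (murfostada)
  rule 5 (palatalisation): no change (murfostada)
  rule 6 (intervocalic lenition): murfostada → murfostaza
  ⇒ as a loan: murfostaza
Havata 'murfostaza' matches the loan outcome 'murfostaza', not the inherited 'morfosteze' — it skipped the early Havata changes, so it was borrowed from Ramiren.

borrowed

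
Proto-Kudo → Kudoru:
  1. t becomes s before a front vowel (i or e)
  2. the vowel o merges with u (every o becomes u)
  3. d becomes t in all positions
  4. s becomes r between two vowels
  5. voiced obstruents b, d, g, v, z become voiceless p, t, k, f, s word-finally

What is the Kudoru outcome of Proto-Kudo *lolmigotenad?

lulmigurenat

Kudoru: *lolmigotenad
  lolmigotenad → lolmigosenad   [palatalisation]
  lolmigosenad → lulmigusenad   [vowel merger]
  lulmigusenad → lulmigusenat   [unconditioned shift]
  lulmigusenat → lulmigurenat   [rhotacism]
  lulmigurenat (rule 5 does not apply)
  giving Kudoru lulmigurenat.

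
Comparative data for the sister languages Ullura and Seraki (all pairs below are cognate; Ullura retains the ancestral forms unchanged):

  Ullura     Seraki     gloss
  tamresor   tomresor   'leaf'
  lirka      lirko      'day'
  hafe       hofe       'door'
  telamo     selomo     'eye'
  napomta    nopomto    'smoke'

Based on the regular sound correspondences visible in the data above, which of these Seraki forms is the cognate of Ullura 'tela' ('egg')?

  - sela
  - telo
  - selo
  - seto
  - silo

selo

telamo ~ selomo — Ullura t corresponds to Seraki s word-initially before a front vowel.
lirka ~ lirko, napomta ~ nopomto — Ullura a corresponds to Seraki o word-finally.
Applying these to Ullura 'tela':
  tela → sela   (t→s word-initially before a front vowel)
  sela → selo   (a→o word-finally)
So the Seraki cognate is 'selo'.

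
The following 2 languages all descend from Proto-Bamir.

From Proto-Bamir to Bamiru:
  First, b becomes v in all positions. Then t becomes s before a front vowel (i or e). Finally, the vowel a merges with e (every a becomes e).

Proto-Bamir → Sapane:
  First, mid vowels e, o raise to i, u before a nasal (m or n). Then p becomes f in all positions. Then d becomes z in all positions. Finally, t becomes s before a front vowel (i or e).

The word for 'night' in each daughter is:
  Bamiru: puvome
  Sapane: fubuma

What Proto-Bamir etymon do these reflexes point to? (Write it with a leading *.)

Position 1: Bamiru has p, Sapane has f. Bamiru preserves p here (none of its changes turn any other segment into p), so the proto-segment is *p.
Position 6: Bamiru has e, Sapane has a. Sapane preserves a here (none of its changes turn any other segment into a), so the proto-segment is *a.
Continuing position by position gives *puboma; check it forward:
Bamiru: start from *puboma.
  rule 1 (unconditioned shift): puboma → puvoma
  rule 2: no change — puvoma
  rule 3 (vowel merger): puvoma → puvome
  ⇒ Bamiru puvome
Sapane: *puboma
  puboma → pubuma   [pre-nasal raising]
  pubuma → fubuma   [unconditioned shift]
  fubuma (rule 3 does not apply)
  fubuma (rule 4 does not apply)
  giving Sapane fubuma.
*puboma is the unique common source.

*puboma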